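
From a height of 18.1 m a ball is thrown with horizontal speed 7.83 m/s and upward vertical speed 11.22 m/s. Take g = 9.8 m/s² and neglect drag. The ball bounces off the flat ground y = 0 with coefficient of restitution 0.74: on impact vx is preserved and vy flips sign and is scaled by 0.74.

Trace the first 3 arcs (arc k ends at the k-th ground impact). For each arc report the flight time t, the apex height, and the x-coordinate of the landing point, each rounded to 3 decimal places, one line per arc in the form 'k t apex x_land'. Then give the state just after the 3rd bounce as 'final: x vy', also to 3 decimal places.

1 3.382 24.523 26.481
2 3.311 13.429 52.406
3 2.450 7.354 71.590
final: 71.590 8.884

Arc 1: start y=18.100, vy=11.220 → t=3.382, apex=24.523, x_land=26.481, impact vy=-21.924
  bounce: vy ← 0.74·21.924 = 16.224
Arc 2: start y=0.000, vy=16.224 → t=3.311, apex=13.429, x_land=52.406, impact vy=-16.224
  bounce: vy ← 0.74·16.224 = 12.005
Arc 3: start y=0.000, vy=12.005 → t=2.450, apex=7.354, x_land=71.590, impact vy=-12.005
  bounce: vy ← 0.74·12.005 = 8.884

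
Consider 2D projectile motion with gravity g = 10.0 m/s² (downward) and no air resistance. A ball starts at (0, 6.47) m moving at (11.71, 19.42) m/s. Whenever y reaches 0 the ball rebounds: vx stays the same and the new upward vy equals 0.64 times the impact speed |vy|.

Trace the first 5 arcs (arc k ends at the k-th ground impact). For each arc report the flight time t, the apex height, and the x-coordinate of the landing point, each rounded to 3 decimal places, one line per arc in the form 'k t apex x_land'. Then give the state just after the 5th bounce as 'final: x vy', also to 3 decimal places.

Arc 1: start y=6.470, vy=19.420 → t=4.193, apex=25.327, x_land=49.096, impact vy=-22.506
  bounce: vy ← 0.64·22.506 = 14.404
Arc 2: start y=0.000, vy=14.404 → t=2.881, apex=10.374, x_land=82.830, impact vy=-14.404
  bounce: vy ← 0.64·14.404 = 9.219
Arc 3: start y=0.000, vy=9.219 → t=1.844, apex=4.249, x_land=104.420, impact vy=-9.219
  bounce: vy ← 0.64·9.219 = 5.900
Arc 4: start y=0.000, vy=5.900 → t=1.180, apex=1.740, x_land=118.238, impact vy=-5.900
  bounce: vy ← 0.64·5.900 = 3.776
Arc 5: start y=0.000, vy=3.776 → t=0.755, apex=0.713, x_land=127.081, impact vy=-3.776
  bounce: vy ← 0.64·3.776 = 2.417

1 4.193 25.327 49.096
2 2.881 10.374 82.830
3 1.844 4.249 104.420
4 1.180 1.740 118.238
5 0.755 0.713 127.081
final: 127.081 2.417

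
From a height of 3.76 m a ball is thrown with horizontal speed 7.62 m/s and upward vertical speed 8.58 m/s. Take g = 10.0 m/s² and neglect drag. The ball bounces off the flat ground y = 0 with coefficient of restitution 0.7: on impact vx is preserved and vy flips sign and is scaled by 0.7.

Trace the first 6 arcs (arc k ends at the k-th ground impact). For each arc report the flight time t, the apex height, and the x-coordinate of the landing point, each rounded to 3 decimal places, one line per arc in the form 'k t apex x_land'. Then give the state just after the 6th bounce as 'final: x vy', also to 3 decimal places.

1 2.078 7.441 15.834
2 1.708 3.646 28.848
3 1.196 1.787 37.957
4 0.837 0.875 44.334
5 0.586 0.429 48.798
6 0.410 0.210 51.923
final: 51.923 1.435

Arc 1: start y=3.760, vy=8.580 → t=2.078, apex=7.441, x_land=15.834, impact vy=-12.199
  bounce: vy ← 0.7·12.199 = 8.539
Arc 2: start y=0.000, vy=8.539 → t=1.708, apex=3.646, x_land=28.848, impact vy=-8.539
  bounce: vy ← 0.7·8.539 = 5.978
Arc 3: start y=0.000, vy=5.978 → t=1.196, apex=1.787, x_land=37.957, impact vy=-5.978
  bounce: vy ← 0.7·5.978 = 4.184
Arc 4: start y=0.000, vy=4.184 → t=0.837, apex=0.875, x_land=44.334, impact vy=-4.184
  bounce: vy ← 0.7·4.184 = 2.929
Arc 5: start y=0.000, vy=2.929 → t=0.586, apex=0.429, x_land=48.798, impact vy=-2.929
  bounce: vy ← 0.7·2.929 = 2.050
Arc 6: start y=0.000, vy=2.050 → t=0.410, apex=0.210, x_land=51.923, impact vy=-2.050
  bounce: vy ← 0.7·2.050 = 1.435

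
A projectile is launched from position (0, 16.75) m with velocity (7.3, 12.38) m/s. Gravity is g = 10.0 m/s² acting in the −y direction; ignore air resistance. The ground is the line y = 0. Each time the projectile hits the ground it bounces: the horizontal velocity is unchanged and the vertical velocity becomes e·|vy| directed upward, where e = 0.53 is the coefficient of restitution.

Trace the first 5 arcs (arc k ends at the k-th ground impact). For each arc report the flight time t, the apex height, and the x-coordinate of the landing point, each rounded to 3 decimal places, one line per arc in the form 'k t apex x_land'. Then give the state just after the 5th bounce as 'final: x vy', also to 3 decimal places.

Arc 1: start y=16.750, vy=12.380 → t=3.448, apex=24.413, x_land=25.168, impact vy=-22.097
  bounce: vy ← 0.53·22.097 = 11.711
Arc 2: start y=0.000, vy=11.711 → t=2.342, apex=6.858, x_land=42.266, impact vy=-11.711
  bounce: vy ← 0.53·11.711 = 6.207
Arc 3: start y=0.000, vy=6.207 → t=1.241, apex=1.926, x_land=51.329, impact vy=-6.207
  bounce: vy ← 0.53·6.207 = 3.290
Arc 4: start y=0.000, vy=3.290 → t=0.658, apex=0.541, x_land=56.132, impact vy=-3.290
  bounce: vy ← 0.53·3.290 = 1.744
Arc 5: start y=0.000, vy=1.744 → t=0.349, apex=0.152, x_land=58.677, impact vy=-1.744
  bounce: vy ← 0.53·1.744 = 0.924

1 3.448 24.413 25.168
2 2.342 6.858 42.266
3 1.241 1.926 51.329
4 0.658 0.541 56.132
5 0.349 0.152 58.677
final: 58.677 0.924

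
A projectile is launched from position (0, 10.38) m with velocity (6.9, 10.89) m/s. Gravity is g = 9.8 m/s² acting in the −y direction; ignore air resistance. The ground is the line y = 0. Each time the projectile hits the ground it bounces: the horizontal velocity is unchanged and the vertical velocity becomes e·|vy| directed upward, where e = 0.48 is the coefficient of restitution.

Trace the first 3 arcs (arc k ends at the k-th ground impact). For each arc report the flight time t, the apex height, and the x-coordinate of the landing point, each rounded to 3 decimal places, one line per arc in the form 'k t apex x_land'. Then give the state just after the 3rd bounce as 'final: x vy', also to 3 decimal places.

Arc 1: start y=10.380, vy=10.890 → t=2.942, apex=16.431, x_land=20.303, impact vy=-17.945
  bounce: vy ← 0.48·17.945 = 8.614
Arc 2: start y=0.000, vy=8.614 → t=1.758, apex=3.786, x_land=32.432, impact vy=-8.614
  bounce: vy ← 0.48·8.614 = 4.135
Arc 3: start y=0.000, vy=4.135 → t=0.844, apex=0.872, x_land=38.254, impact vy=-4.135
  bounce: vy ← 0.48·4.135 = 1.985

1 2.942 16.431 20.303
2 1.758 3.786 32.432
3 0.844 0.872 38.254
final: 38.254 1.985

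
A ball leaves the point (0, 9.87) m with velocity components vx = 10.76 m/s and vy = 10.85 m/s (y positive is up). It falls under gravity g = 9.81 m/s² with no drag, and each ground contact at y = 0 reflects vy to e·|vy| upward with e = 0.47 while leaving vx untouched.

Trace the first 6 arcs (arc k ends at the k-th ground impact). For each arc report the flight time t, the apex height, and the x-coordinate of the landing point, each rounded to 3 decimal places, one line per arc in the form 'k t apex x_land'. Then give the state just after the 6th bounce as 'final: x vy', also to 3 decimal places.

1 2.905 15.870 31.255
2 1.691 3.506 49.449
3 0.795 0.774 57.999
4 0.374 0.171 62.018
5 0.176 0.038 63.907
6 0.083 0.008 64.795
final: 64.795 0.190

Arc 1: start y=9.870, vy=10.850 → t=2.905, apex=15.870, x_land=31.255, impact vy=-17.646
  bounce: vy ← 0.47·17.646 = 8.293
Arc 2: start y=0.000, vy=8.293 → t=1.691, apex=3.506, x_land=49.449, impact vy=-8.293
  bounce: vy ← 0.47·8.293 = 3.898
Arc 3: start y=0.000, vy=3.898 → t=0.795, apex=0.774, x_land=57.999, impact vy=-3.898
  bounce: vy ← 0.47·3.898 = 1.832
Arc 4: start y=0.000, vy=1.832 → t=0.374, apex=0.171, x_land=62.018, impact vy=-1.832
  bounce: vy ← 0.47·1.832 = 0.861
Arc 5: start y=0.000, vy=0.861 → t=0.176, apex=0.038, x_land=63.907, impact vy=-0.861
  bounce: vy ← 0.47·0.861 = 0.405
Arc 6: start y=0.000, vy=0.405 → t=0.083, apex=0.008, x_land=64.795, impact vy=-0.405
  bounce: vy ← 0.47·0.405 = 0.190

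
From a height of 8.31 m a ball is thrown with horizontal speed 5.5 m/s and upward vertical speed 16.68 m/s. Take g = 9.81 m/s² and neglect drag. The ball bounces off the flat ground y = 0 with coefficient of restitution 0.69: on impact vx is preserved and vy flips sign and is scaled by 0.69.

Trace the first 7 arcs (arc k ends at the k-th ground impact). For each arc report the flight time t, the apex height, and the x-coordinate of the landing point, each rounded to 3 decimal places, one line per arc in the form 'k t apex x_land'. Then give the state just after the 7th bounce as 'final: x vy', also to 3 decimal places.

1 3.842 22.491 21.129
2 2.955 10.708 37.381
3 2.039 5.098 48.596
4 1.407 2.427 56.334
5 0.971 1.156 61.673
6 0.670 0.550 65.357
7 0.462 0.262 67.899
final: 67.899 1.564

Arc 1: start y=8.310, vy=16.680 → t=3.842, apex=22.491, x_land=21.129, impact vy=-21.006
  bounce: vy ← 0.69·21.006 = 14.494
Arc 2: start y=0.000, vy=14.494 → t=2.955, apex=10.708, x_land=37.381, impact vy=-14.494
  bounce: vy ← 0.69·14.494 = 10.001
Arc 3: start y=0.000, vy=10.001 → t=2.039, apex=5.098, x_land=48.596, impact vy=-10.001
  bounce: vy ← 0.69·10.001 = 6.901
Arc 4: start y=0.000, vy=6.901 → t=1.407, apex=2.427, x_land=56.334, impact vy=-6.901
  bounce: vy ← 0.69·6.901 = 4.762
Arc 5: start y=0.000, vy=4.762 → t=0.971, apex=1.156, x_land=61.673, impact vy=-4.762
  bounce: vy ← 0.69·4.762 = 3.285
Arc 6: start y=0.000, vy=3.285 → t=0.670, apex=0.550, x_land=65.357, impact vy=-3.285
  bounce: vy ← 0.69·3.285 = 2.267
Arc 7: start y=0.000, vy=2.267 → t=0.462, apex=0.262, x_land=67.899, impact vy=-2.267
  bounce: vy ← 0.69·2.267 = 1.564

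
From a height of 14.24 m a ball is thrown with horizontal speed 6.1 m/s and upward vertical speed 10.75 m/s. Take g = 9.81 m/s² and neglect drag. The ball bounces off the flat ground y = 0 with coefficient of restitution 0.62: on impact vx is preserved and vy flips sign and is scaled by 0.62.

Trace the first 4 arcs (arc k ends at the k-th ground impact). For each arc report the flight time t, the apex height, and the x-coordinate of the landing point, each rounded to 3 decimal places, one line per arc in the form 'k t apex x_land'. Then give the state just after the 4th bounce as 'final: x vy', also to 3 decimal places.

Arc 1: start y=14.240, vy=10.750 → t=3.122, apex=20.130, x_land=19.042, impact vy=-19.873
  bounce: vy ← 0.62·19.873 = 12.321
Arc 2: start y=0.000, vy=12.321 → t=2.512, apex=7.738, x_land=34.365, impact vy=-12.321
  bounce: vy ← 0.62·12.321 = 7.639
Arc 3: start y=0.000, vy=7.639 → t=1.557, apex=2.974, x_land=43.866, impact vy=-7.639
  bounce: vy ← 0.62·7.639 = 4.736
Arc 4: start y=0.000, vy=4.736 → t=0.966, apex=1.143, x_land=49.756, impact vy=-4.736
  bounce: vy ← 0.62·4.736 = 2.937

1 3.122 20.130 19.042
2 2.512 7.738 34.365
3 1.557 2.974 43.866
4 0.966 1.143 49.756
final: 49.756 2.937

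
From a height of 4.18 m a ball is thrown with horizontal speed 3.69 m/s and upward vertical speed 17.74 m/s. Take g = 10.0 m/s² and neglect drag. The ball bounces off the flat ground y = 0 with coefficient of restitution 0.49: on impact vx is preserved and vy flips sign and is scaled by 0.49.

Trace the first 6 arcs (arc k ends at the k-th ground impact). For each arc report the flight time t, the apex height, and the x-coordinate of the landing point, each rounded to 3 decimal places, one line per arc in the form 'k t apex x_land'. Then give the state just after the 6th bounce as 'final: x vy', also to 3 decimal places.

1 3.770 19.915 13.910
2 1.956 4.782 21.128
3 0.958 1.148 24.664
4 0.470 0.276 26.397
5 0.230 0.066 27.246
6 0.113 0.016 27.662
final: 27.662 0.276

Arc 1: start y=4.180, vy=17.740 → t=3.770, apex=19.915, x_land=13.910, impact vy=-19.958
  bounce: vy ← 0.49·19.958 = 9.779
Arc 2: start y=0.000, vy=9.779 → t=1.956, apex=4.782, x_land=21.128, impact vy=-9.779
  bounce: vy ← 0.49·9.779 = 4.792
Arc 3: start y=0.000, vy=4.792 → t=0.958, apex=1.148, x_land=24.664, impact vy=-4.792
  bounce: vy ← 0.49·4.792 = 2.348
Arc 4: start y=0.000, vy=2.348 → t=0.470, apex=0.276, x_land=26.397, impact vy=-2.348
  bounce: vy ← 0.49·2.348 = 1.151
Arc 5: start y=0.000, vy=1.151 → t=0.230, apex=0.066, x_land=27.246, impact vy=-1.151
  bounce: vy ← 0.49·1.151 = 0.564
Arc 6: start y=0.000, vy=0.564 → t=0.113, apex=0.016, x_land=27.662, impact vy=-0.564
  bounce: vy ← 0.49·0.564 = 0.276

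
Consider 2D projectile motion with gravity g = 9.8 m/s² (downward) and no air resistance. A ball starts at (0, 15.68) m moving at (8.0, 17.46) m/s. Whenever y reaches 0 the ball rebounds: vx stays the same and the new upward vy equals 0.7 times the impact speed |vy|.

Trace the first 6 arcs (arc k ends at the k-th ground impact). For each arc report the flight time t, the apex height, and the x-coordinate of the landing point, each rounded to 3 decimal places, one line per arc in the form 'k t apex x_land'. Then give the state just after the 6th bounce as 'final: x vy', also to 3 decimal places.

Arc 1: start y=15.680, vy=17.460 → t=4.306, apex=31.234, x_land=34.451, impact vy=-24.742
  bounce: vy ← 0.7·24.742 = 17.320
Arc 2: start y=0.000, vy=17.320 → t=3.535, apex=15.304, x_land=62.728, impact vy=-17.320
  bounce: vy ← 0.7·17.320 = 12.124
Arc 3: start y=0.000, vy=12.124 → t=2.474, apex=7.499, x_land=82.522, impact vy=-12.124
  bounce: vy ← 0.7·12.124 = 8.487
Arc 4: start y=0.000, vy=8.487 → t=1.732, apex=3.675, x_land=96.377, impact vy=-8.487
  bounce: vy ← 0.7·8.487 = 5.941
Arc 5: start y=0.000, vy=5.941 → t=1.212, apex=1.801, x_land=106.076, impact vy=-5.941
  bounce: vy ← 0.7·5.941 = 4.158
Arc 6: start y=0.000, vy=4.158 → t=0.849, apex=0.882, x_land=112.865, impact vy=-4.158
  bounce: vy ← 0.7·4.158 = 2.911

1 4.306 31.234 34.451
2 3.535 15.304 62.728
3 2.474 7.499 82.522
4 1.732 3.675 96.377
5 1.212 1.801 106.076
6 0.849 0.882 112.865
final: 112.865 2.911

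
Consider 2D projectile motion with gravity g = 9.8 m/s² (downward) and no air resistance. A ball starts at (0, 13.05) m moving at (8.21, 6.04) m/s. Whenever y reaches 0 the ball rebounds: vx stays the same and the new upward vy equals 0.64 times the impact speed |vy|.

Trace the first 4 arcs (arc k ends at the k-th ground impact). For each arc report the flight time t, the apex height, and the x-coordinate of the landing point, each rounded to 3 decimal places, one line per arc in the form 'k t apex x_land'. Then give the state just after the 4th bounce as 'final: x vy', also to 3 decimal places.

1 2.361 14.911 19.382
2 2.233 6.108 37.714
3 1.429 2.502 49.447
4 0.915 1.025 56.956
final: 56.956 2.868

Arc 1: start y=13.050, vy=6.040 → t=2.361, apex=14.911, x_land=19.382, impact vy=-17.096
  bounce: vy ← 0.64·17.096 = 10.941
Arc 2: start y=0.000, vy=10.941 → t=2.233, apex=6.108, x_land=37.714, impact vy=-10.941
  bounce: vy ← 0.64·10.941 = 7.002
Arc 3: start y=0.000, vy=7.002 → t=1.429, apex=2.502, x_land=49.447, impact vy=-7.002
  bounce: vy ← 0.64·7.002 = 4.482
Arc 4: start y=0.000, vy=4.482 → t=0.915, apex=1.025, x_land=56.956, impact vy=-4.482
  bounce: vy ← 0.64·4.482 = 2.868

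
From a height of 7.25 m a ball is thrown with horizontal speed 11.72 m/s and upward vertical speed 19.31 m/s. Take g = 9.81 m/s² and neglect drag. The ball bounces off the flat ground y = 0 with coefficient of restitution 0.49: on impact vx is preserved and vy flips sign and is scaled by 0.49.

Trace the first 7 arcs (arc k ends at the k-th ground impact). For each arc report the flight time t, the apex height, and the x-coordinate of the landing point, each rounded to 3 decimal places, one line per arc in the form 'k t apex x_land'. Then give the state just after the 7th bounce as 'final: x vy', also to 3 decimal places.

Arc 1: start y=7.250, vy=19.310 → t=4.282, apex=26.255, x_land=50.185, impact vy=-22.696
  bounce: vy ← 0.49·22.696 = 11.121
Arc 2: start y=0.000, vy=11.121 → t=2.267, apex=6.304, x_land=76.758, impact vy=-11.121
  bounce: vy ← 0.49·11.121 = 5.449
Arc 3: start y=0.000, vy=5.449 → t=1.111, apex=1.514, x_land=89.779, impact vy=-5.449
  bounce: vy ← 0.49·5.449 = 2.670
Arc 4: start y=0.000, vy=2.670 → t=0.544, apex=0.363, x_land=96.159, impact vy=-2.670
  bounce: vy ← 0.49·2.670 = 1.308
Arc 5: start y=0.000, vy=1.308 → t=0.267, apex=0.087, x_land=99.285, impact vy=-1.308
  bounce: vy ← 0.49·1.308 = 0.641
Arc 6: start y=0.000, vy=0.641 → t=0.131, apex=0.021, x_land=100.817, impact vy=-0.641
  bounce: vy ← 0.49·0.641 = 0.314
Arc 7: start y=0.000, vy=0.314 → t=0.064, apex=0.005, x_land=101.567, impact vy=-0.314
  bounce: vy ← 0.49·0.314 = 0.154

1 4.282 26.255 50.185
2 2.267 6.304 76.758
3 1.111 1.514 89.779
4 0.544 0.363 96.159
5 0.267 0.087 99.285
6 0.131 0.021 100.817
7 0.064 0.005 101.567
final: 101.567 0.154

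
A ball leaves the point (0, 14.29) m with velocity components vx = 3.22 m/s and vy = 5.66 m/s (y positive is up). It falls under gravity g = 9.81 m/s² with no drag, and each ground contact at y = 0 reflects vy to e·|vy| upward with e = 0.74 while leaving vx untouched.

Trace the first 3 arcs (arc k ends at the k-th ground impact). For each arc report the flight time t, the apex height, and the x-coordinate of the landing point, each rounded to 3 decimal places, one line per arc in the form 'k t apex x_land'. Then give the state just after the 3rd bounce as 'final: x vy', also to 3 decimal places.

Arc 1: start y=14.290, vy=5.660 → t=2.379, apex=15.923, x_land=7.659, impact vy=-17.675
  bounce: vy ← 0.74·17.675 = 13.079
Arc 2: start y=0.000, vy=13.079 → t=2.667, apex=8.719, x_land=16.246, impact vy=-13.079
  bounce: vy ← 0.74·13.079 = 9.679
Arc 3: start y=0.000, vy=9.679 → t=1.973, apex=4.775, x_land=22.600, impact vy=-9.679
  bounce: vy ← 0.74·9.679 = 7.162

1 2.379 15.923 7.659
2 2.667 8.719 16.246
3 1.973 4.775 22.600
final: 22.600 7.162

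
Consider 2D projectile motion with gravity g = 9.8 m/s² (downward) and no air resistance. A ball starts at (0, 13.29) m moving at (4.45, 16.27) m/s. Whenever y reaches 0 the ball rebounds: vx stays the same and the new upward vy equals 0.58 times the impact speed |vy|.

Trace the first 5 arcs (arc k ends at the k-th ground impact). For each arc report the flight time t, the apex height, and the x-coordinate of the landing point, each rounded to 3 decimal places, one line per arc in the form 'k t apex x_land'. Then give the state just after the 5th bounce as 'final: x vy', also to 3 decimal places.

1 3.999 26.796 17.794
2 2.713 9.014 29.865
3 1.573 3.032 36.867
4 0.913 1.020 40.928
5 0.529 0.343 43.283
final: 43.283 1.504

Arc 1: start y=13.290, vy=16.270 → t=3.999, apex=26.796, x_land=17.794, impact vy=-22.917
  bounce: vy ← 0.58·22.917 = 13.292
Arc 2: start y=0.000, vy=13.292 → t=2.713, apex=9.014, x_land=29.865, impact vy=-13.292
  bounce: vy ← 0.58·13.292 = 7.709
Arc 3: start y=0.000, vy=7.709 → t=1.573, apex=3.032, x_land=36.867, impact vy=-7.709
  bounce: vy ← 0.58·7.709 = 4.471
Arc 4: start y=0.000, vy=4.471 → t=0.913, apex=1.020, x_land=40.928, impact vy=-4.471
  bounce: vy ← 0.58·4.471 = 2.593
Arc 5: start y=0.000, vy=2.593 → t=0.529, apex=0.343, x_land=43.283, impact vy=-2.593
  bounce: vy ← 0.58·2.593 = 1.504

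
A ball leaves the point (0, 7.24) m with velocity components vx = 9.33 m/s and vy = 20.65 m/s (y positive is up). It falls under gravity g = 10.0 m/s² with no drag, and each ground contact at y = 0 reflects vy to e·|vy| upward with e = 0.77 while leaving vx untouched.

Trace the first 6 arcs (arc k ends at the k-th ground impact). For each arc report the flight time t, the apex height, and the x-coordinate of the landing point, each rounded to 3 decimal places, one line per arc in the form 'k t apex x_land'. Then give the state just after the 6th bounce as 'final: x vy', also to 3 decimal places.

1 4.455 28.561 41.565
2 3.681 16.934 75.906
3 2.834 10.040 102.348
4 2.182 5.953 122.708
5 1.680 3.529 138.386
6 1.294 2.093 150.457
final: 150.457 4.981

Arc 1: start y=7.240, vy=20.650 → t=4.455, apex=28.561, x_land=41.565, impact vy=-23.900
  bounce: vy ← 0.77·23.900 = 18.403
Arc 2: start y=0.000, vy=18.403 → t=3.681, apex=16.934, x_land=75.906, impact vy=-18.403
  bounce: vy ← 0.77·18.403 = 14.170
Arc 3: start y=0.000, vy=14.170 → t=2.834, apex=10.040, x_land=102.348, impact vy=-14.170
  bounce: vy ← 0.77·14.170 = 10.911
Arc 4: start y=0.000, vy=10.911 → t=2.182, apex=5.953, x_land=122.708, impact vy=-10.911
  bounce: vy ← 0.77·10.911 = 8.402
Arc 5: start y=0.000, vy=8.402 → t=1.680, apex=3.529, x_land=138.386, impact vy=-8.402
  bounce: vy ← 0.77·8.402 = 6.469
Arc 6: start y=0.000, vy=6.469 → t=1.294, apex=2.093, x_land=150.457, impact vy=-6.469
  bounce: vy ← 0.77·6.469 = 4.981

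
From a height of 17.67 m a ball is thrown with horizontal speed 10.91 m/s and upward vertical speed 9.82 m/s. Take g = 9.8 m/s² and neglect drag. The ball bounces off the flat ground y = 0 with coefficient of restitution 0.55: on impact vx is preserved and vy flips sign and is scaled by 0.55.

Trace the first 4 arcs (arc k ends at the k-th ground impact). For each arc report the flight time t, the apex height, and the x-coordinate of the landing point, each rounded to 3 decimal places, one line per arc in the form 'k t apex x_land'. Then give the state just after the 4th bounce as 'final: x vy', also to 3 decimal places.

Arc 1: start y=17.670, vy=9.820 → t=3.149, apex=22.590, x_land=34.358, impact vy=-21.042
  bounce: vy ← 0.55·21.042 = 11.573
Arc 2: start y=0.000, vy=11.573 → t=2.362, apex=6.833, x_land=60.125, impact vy=-11.573
  bounce: vy ← 0.55·11.573 = 6.365
Arc 3: start y=0.000, vy=6.365 → t=1.299, apex=2.067, x_land=74.298, impact vy=-6.365
  bounce: vy ← 0.55·6.365 = 3.501
Arc 4: start y=0.000, vy=3.501 → t=0.714, apex=0.625, x_land=82.092, impact vy=-3.501
  bounce: vy ← 0.55·3.501 = 1.925

1 3.149 22.590 34.358
2 2.362 6.833 60.125
3 1.299 2.067 74.298
4 0.714 0.625 82.092
final: 82.092 1.925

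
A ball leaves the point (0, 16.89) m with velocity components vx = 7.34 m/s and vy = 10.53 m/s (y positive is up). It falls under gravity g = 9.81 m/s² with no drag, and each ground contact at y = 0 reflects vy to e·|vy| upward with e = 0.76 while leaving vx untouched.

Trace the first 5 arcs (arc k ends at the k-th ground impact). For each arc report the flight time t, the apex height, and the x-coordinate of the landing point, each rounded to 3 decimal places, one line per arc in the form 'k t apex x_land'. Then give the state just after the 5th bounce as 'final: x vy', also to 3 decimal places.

Arc 1: start y=16.890, vy=10.530 → t=3.217, apex=22.541, x_land=23.614, impact vy=-21.030
  bounce: vy ← 0.76·21.030 = 15.983
Arc 2: start y=0.000, vy=15.983 → t=3.258, apex=13.020, x_land=47.531, impact vy=-15.983
  bounce: vy ← 0.76·15.983 = 12.147
Arc 3: start y=0.000, vy=12.147 → t=2.476, apex=7.520, x_land=65.708, impact vy=-12.147
  bounce: vy ← 0.76·12.147 = 9.232
Arc 4: start y=0.000, vy=9.232 → t=1.882, apex=4.344, x_land=79.523, impact vy=-9.232
  bounce: vy ← 0.76·9.232 = 7.016
Arc 5: start y=0.000, vy=7.016 → t=1.430, apex=2.509, x_land=90.022, impact vy=-7.016
  bounce: vy ← 0.76·7.016 = 5.332

1 3.217 22.541 23.614
2 3.258 13.020 47.531
3 2.476 7.520 65.708
4 1.882 4.344 79.523
5 1.430 2.509 90.022
final: 90.022 5.332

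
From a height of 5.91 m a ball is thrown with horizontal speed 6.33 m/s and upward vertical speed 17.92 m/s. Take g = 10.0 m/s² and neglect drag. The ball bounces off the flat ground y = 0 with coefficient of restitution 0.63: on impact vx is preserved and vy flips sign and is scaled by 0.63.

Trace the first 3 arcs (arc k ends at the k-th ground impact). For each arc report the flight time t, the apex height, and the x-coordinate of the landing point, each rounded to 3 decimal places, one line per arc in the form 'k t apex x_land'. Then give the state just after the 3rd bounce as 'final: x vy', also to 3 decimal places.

Arc 1: start y=5.910, vy=17.920 → t=3.888, apex=21.966, x_land=24.611, impact vy=-20.960
  bounce: vy ← 0.63·20.960 = 13.205
Arc 2: start y=0.000, vy=13.205 → t=2.641, apex=8.718, x_land=41.328, impact vy=-13.205
  bounce: vy ← 0.63·13.205 = 8.319
Arc 3: start y=0.000, vy=8.319 → t=1.664, apex=3.460, x_land=51.860, impact vy=-8.319
  bounce: vy ← 0.63·8.319 = 5.241

1 3.888 21.966 24.611
2 2.641 8.718 41.328
3 1.664 3.460 51.860
final: 51.860 5.241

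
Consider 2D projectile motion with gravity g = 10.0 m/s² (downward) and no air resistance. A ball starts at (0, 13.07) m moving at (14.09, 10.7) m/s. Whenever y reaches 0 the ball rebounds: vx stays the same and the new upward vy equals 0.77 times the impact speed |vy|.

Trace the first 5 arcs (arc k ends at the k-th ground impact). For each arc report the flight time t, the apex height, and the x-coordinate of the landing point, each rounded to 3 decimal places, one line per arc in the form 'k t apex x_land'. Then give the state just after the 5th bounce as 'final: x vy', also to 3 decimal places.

Arc 1: start y=13.070, vy=10.700 → t=3.009, apex=18.794, x_land=42.394, impact vy=-19.388
  bounce: vy ← 0.77·19.388 = 14.929
Arc 2: start y=0.000, vy=14.929 → t=2.986, apex=11.143, x_land=84.463, impact vy=-14.929
  bounce: vy ← 0.77·14.929 = 11.495
Arc 3: start y=0.000, vy=11.495 → t=2.299, apex=6.607, x_land=116.856, impact vy=-11.495
  bounce: vy ← 0.77·11.495 = 8.851
Arc 4: start y=0.000, vy=8.851 → t=1.770, apex=3.917, x_land=141.799, impact vy=-8.851
  bounce: vy ← 0.77·8.851 = 6.815
Arc 5: start y=0.000, vy=6.815 → t=1.363, apex=2.323, x_land=161.005, impact vy=-6.815
  bounce: vy ← 0.77·6.815 = 5.248

1 3.009 18.794 42.394
2 2.986 11.143 84.463
3 2.299 6.607 116.856
4 1.770 3.917 141.799
5 1.363 2.323 161.005
final: 161.005 5.248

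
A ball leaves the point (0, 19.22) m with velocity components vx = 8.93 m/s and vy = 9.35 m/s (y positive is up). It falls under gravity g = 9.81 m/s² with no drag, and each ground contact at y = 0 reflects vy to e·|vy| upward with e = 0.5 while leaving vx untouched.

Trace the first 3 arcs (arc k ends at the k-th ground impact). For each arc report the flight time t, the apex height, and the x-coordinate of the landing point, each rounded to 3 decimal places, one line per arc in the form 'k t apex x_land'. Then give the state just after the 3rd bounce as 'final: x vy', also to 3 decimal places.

Arc 1: start y=19.220, vy=9.350 → t=3.150, apex=23.676, x_land=28.131, impact vy=-21.553
  bounce: vy ← 0.5·21.553 = 10.776
Arc 2: start y=0.000, vy=10.776 → t=2.197, apex=5.919, x_land=47.750, impact vy=-10.776
  bounce: vy ← 0.5·10.776 = 5.388
Arc 3: start y=0.000, vy=5.388 → t=1.099, apex=1.480, x_land=57.560, impact vy=-5.388
  bounce: vy ← 0.5·5.388 = 2.694

1 3.150 23.676 28.131
2 2.197 5.919 47.750
3 1.099 1.480 57.560
final: 57.560 2.694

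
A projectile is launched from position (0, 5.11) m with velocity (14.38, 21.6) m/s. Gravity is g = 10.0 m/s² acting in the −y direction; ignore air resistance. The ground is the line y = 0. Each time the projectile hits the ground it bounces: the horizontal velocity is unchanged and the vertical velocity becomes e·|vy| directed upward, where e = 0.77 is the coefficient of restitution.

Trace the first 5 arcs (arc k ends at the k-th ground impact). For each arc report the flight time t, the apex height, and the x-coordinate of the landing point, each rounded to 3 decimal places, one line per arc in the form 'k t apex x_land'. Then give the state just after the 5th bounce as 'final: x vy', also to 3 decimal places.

Arc 1: start y=5.110, vy=21.600 → t=4.545, apex=28.438, x_land=65.355, impact vy=-23.849
  bounce: vy ← 0.77·23.849 = 18.363
Arc 2: start y=0.000, vy=18.363 → t=3.673, apex=16.861, x_land=118.169, impact vy=-18.363
  bounce: vy ← 0.77·18.363 = 14.140
Arc 3: start y=0.000, vy=14.140 → t=2.828, apex=9.997, x_land=158.835, impact vy=-14.140
  bounce: vy ← 0.77·14.140 = 10.888
Arc 4: start y=0.000, vy=10.888 → t=2.178, apex=5.927, x_land=190.148, impact vy=-10.888
  bounce: vy ← 0.77·10.888 = 8.384
Arc 5: start y=0.000, vy=8.384 → t=1.677, apex=3.514, x_land=214.259, impact vy=-8.384
  bounce: vy ← 0.77·8.384 = 6.455

1 4.545 28.438 65.355
2 3.673 16.861 118.169
3 2.828 9.997 158.835
4 2.178 5.927 190.148
5 1.677 3.514 214.259
final: 214.259 6.455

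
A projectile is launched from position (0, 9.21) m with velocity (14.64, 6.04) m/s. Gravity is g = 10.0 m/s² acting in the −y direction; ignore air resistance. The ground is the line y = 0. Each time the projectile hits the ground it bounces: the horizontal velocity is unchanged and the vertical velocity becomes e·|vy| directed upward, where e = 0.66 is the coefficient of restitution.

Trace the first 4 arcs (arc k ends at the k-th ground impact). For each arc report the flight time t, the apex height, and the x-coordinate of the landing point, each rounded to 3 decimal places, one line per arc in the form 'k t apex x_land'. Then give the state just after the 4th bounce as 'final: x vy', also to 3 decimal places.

1 2.090 11.034 30.591
2 1.961 4.806 59.298
3 1.294 2.094 78.246
4 0.854 0.912 90.751
final: 90.751 2.819

Arc 1: start y=9.210, vy=6.040 → t=2.090, apex=11.034, x_land=30.591, impact vy=-14.855
  bounce: vy ← 0.66·14.855 = 9.805
Arc 2: start y=0.000, vy=9.805 → t=1.961, apex=4.806, x_land=59.298, impact vy=-9.805
  bounce: vy ← 0.66·9.805 = 6.471
Arc 3: start y=0.000, vy=6.471 → t=1.294, apex=2.094, x_land=78.246, impact vy=-6.471
  bounce: vy ← 0.66·6.471 = 4.271
Arc 4: start y=0.000, vy=4.271 → t=0.854, apex=0.912, x_land=90.751, impact vy=-4.271
  bounce: vy ← 0.66·4.271 = 2.819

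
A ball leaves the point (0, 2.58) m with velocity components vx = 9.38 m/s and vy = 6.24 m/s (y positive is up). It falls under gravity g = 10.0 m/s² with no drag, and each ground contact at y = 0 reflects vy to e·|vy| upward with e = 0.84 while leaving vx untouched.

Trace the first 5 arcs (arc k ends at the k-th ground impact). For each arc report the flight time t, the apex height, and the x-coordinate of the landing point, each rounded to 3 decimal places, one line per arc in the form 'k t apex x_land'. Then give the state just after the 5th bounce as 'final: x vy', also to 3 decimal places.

1 1.576 4.527 14.778
2 1.599 3.194 29.773
3 1.343 2.254 42.368
4 1.128 1.590 52.948
5 0.947 1.122 61.835
final: 61.835 3.979

Arc 1: start y=2.580, vy=6.240 → t=1.576, apex=4.527, x_land=14.778, impact vy=-9.515
  bounce: vy ← 0.84·9.515 = 7.993
Arc 2: start y=0.000, vy=7.993 → t=1.599, apex=3.194, x_land=29.773, impact vy=-7.993
  bounce: vy ← 0.84·7.993 = 6.714
Arc 3: start y=0.000, vy=6.714 → t=1.343, apex=2.254, x_land=42.368, impact vy=-6.714
  bounce: vy ← 0.84·6.714 = 5.640
Arc 4: start y=0.000, vy=5.640 → t=1.128, apex=1.590, x_land=52.948, impact vy=-5.640
  bounce: vy ← 0.84·5.640 = 4.737
Arc 5: start y=0.000, vy=4.737 → t=0.947, apex=1.122, x_land=61.835, impact vy=-4.737
  bounce: vy ← 0.84·4.737 = 3.979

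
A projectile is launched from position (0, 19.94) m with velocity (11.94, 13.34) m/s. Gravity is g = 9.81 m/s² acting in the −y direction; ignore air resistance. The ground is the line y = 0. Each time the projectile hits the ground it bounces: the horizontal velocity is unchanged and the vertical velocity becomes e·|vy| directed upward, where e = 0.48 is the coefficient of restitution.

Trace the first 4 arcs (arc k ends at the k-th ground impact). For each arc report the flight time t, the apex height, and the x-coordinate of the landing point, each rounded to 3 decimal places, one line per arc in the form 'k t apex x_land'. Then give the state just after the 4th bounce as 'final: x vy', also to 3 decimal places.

Arc 1: start y=19.940, vy=13.340 → t=3.792, apex=29.010, x_land=45.274, impact vy=-23.857
  bounce: vy ← 0.48·23.857 = 11.452
Arc 2: start y=0.000, vy=11.452 → t=2.335, apex=6.684, x_land=73.150, impact vy=-11.452
  bounce: vy ← 0.48·11.452 = 5.497
Arc 3: start y=0.000, vy=5.497 → t=1.121, apex=1.540, x_land=86.530, impact vy=-5.497
  bounce: vy ← 0.48·5.497 = 2.638
Arc 4: start y=0.000, vy=2.638 → t=0.538, apex=0.355, x_land=92.953, impact vy=-2.638
  bounce: vy ← 0.48·2.638 = 1.266

1 3.792 29.010 45.274
2 2.335 6.684 73.150
3 1.121 1.540 86.530
4 0.538 0.355 92.953
final: 92.953 1.266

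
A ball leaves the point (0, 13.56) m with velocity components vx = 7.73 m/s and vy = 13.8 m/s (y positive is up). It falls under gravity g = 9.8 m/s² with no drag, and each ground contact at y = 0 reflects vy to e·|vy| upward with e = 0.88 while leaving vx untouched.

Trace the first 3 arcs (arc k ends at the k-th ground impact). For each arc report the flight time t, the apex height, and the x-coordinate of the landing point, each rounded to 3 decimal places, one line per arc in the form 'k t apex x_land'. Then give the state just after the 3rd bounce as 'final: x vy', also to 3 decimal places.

1 3.588 23.276 27.733
2 3.836 18.025 57.385
3 3.376 13.959 83.478
final: 83.478 14.556

Arc 1: start y=13.560, vy=13.800 → t=3.588, apex=23.276, x_land=27.733, impact vy=-21.359
  bounce: vy ← 0.88·21.359 = 18.796
Arc 2: start y=0.000, vy=18.796 → t=3.836, apex=18.025, x_land=57.385, impact vy=-18.796
  bounce: vy ← 0.88·18.796 = 16.541
Arc 3: start y=0.000, vy=16.541 → t=3.376, apex=13.959, x_land=83.478, impact vy=-16.541
  bounce: vy ← 0.88·16.541 = 14.556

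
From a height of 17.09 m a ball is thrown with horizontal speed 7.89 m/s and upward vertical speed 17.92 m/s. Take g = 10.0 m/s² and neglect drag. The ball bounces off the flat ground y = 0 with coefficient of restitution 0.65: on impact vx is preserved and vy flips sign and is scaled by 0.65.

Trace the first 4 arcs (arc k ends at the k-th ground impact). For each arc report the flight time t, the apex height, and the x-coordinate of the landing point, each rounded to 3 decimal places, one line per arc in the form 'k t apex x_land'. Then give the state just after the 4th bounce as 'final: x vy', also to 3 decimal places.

Arc 1: start y=17.090, vy=17.920 → t=4.367, apex=33.146, x_land=34.454, impact vy=-25.747
  bounce: vy ← 0.65·25.747 = 16.736
Arc 2: start y=0.000, vy=16.736 → t=3.347, apex=14.004, x_land=60.863, impact vy=-16.736
  bounce: vy ← 0.65·16.736 = 10.878
Arc 3: start y=0.000, vy=10.878 → t=2.176, apex=5.917, x_land=78.029, impact vy=-10.878
  bounce: vy ← 0.65·10.878 = 7.071
Arc 4: start y=0.000, vy=7.071 → t=1.414, apex=2.500, x_land=89.186, impact vy=-7.071
  bounce: vy ← 0.65·7.071 = 4.596

1 4.367 33.146 34.454
2 3.347 14.004 60.863
3 2.176 5.917 78.029
4 1.414 2.500 89.186
final: 89.186 4.596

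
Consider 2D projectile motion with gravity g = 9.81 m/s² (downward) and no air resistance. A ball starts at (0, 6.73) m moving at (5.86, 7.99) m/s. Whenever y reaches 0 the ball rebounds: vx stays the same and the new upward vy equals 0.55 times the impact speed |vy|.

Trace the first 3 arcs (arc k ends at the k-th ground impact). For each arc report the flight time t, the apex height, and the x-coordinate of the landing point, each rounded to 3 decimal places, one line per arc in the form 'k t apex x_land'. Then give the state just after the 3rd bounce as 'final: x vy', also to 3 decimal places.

1 2.241 9.984 13.133
2 1.569 3.020 22.330
3 0.863 0.914 27.388
final: 27.388 2.329

Arc 1: start y=6.730, vy=7.990 → t=2.241, apex=9.984, x_land=13.133, impact vy=-13.996
  bounce: vy ← 0.55·13.996 = 7.698
Arc 2: start y=0.000, vy=7.698 → t=1.569, apex=3.020, x_land=22.330, impact vy=-7.698
  bounce: vy ← 0.55·7.698 = 4.234
Arc 3: start y=0.000, vy=4.234 → t=0.863, apex=0.914, x_land=27.388, impact vy=-4.234
  bounce: vy ← 0.55·4.234 = 2.329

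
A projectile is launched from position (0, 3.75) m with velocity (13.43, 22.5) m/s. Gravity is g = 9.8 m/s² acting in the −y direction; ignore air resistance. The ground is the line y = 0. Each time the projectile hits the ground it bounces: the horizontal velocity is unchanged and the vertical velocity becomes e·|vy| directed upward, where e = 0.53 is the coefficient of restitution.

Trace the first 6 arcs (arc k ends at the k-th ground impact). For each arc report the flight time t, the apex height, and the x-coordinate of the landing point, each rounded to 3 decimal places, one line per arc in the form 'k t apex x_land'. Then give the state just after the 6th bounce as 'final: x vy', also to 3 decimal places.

1 4.753 29.579 63.831
2 2.604 8.309 98.807
3 1.380 2.334 117.345
4 0.732 0.656 127.170
5 0.388 0.184 132.377
6 0.205 0.052 135.137
final: 135.137 0.534

Arc 1: start y=3.750, vy=22.500 → t=4.753, apex=29.579, x_land=63.831, impact vy=-24.078
  bounce: vy ← 0.53·24.078 = 12.761
Arc 2: start y=0.000, vy=12.761 → t=2.604, apex=8.309, x_land=98.807, impact vy=-12.761
  bounce: vy ← 0.53·12.761 = 6.764
Arc 3: start y=0.000, vy=6.764 → t=1.380, apex=2.334, x_land=117.345, impact vy=-6.764
  bounce: vy ← 0.53·6.764 = 3.585
Arc 4: start y=0.000, vy=3.585 → t=0.732, apex=0.656, x_land=127.170, impact vy=-3.585
  bounce: vy ← 0.53·3.585 = 1.900
Arc 5: start y=0.000, vy=1.900 → t=0.388, apex=0.184, x_land=132.377, impact vy=-1.900
  bounce: vy ← 0.53·1.900 = 1.007
Arc 6: start y=0.000, vy=1.007 → t=0.205, apex=0.052, x_land=135.137, impact vy=-1.007
  bounce: vy ← 0.53·1.007 = 0.534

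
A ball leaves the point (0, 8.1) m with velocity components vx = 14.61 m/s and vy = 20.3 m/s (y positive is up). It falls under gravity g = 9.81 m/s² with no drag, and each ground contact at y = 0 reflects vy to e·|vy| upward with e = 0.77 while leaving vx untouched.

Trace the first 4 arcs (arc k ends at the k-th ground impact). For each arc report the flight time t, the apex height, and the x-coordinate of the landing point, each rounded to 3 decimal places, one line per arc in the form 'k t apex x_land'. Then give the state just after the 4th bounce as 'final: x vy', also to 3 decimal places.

1 4.505 29.104 65.821
2 3.751 17.256 120.626
3 2.888 10.231 162.827
4 2.224 6.066 195.321
final: 195.321 8.400

Arc 1: start y=8.100, vy=20.300 → t=4.505, apex=29.104, x_land=65.821, impact vy=-23.896
  bounce: vy ← 0.77·23.896 = 18.400
Arc 2: start y=0.000, vy=18.400 → t=3.751, apex=17.256, x_land=120.626, impact vy=-18.400
  bounce: vy ← 0.77·18.400 = 14.168
Arc 3: start y=0.000, vy=14.168 → t=2.888, apex=10.231, x_land=162.827, impact vy=-14.168
  bounce: vy ← 0.77·14.168 = 10.909
Arc 4: start y=0.000, vy=10.909 → t=2.224, apex=6.066, x_land=195.321, impact vy=-10.909
  bounce: vy ← 0.77·10.909 = 8.400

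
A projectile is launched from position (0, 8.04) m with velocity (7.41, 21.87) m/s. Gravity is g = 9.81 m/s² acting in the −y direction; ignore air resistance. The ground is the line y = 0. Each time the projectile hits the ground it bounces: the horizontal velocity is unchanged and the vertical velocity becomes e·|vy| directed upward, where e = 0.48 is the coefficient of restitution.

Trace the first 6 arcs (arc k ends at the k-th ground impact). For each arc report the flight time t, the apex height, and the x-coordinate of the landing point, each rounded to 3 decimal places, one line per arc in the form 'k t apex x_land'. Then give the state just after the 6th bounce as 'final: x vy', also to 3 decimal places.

1 4.800 32.418 35.569
2 2.468 7.469 53.857
3 1.185 1.721 62.635
4 0.569 0.396 66.849
5 0.273 0.091 68.871
6 0.131 0.021 69.842
final: 69.842 0.308

Arc 1: start y=8.040, vy=21.870 → t=4.800, apex=32.418, x_land=35.569, impact vy=-25.220
  bounce: vy ← 0.48·25.220 = 12.106
Arc 2: start y=0.000, vy=12.106 → t=2.468, apex=7.469, x_land=53.857, impact vy=-12.106
  bounce: vy ← 0.48·12.106 = 5.811
Arc 3: start y=0.000, vy=5.811 → t=1.185, apex=1.721, x_land=62.635, impact vy=-5.811
  bounce: vy ← 0.48·5.811 = 2.789
Arc 4: start y=0.000, vy=2.789 → t=0.569, apex=0.396, x_land=66.849, impact vy=-2.789
  bounce: vy ← 0.48·2.789 = 1.339
Arc 5: start y=0.000, vy=1.339 → t=0.273, apex=0.091, x_land=68.871, impact vy=-1.339
  bounce: vy ← 0.48·1.339 = 0.643
Arc 6: start y=0.000, vy=0.643 → t=0.131, apex=0.021, x_land=69.842, impact vy=-0.643
  bounce: vy ← 0.48·0.643 = 0.308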